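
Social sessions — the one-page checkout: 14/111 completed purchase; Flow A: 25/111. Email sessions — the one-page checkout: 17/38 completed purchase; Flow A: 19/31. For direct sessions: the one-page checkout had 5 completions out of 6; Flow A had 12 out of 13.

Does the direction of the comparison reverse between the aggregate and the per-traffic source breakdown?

No

Social: the one-page checkout 14/111 = 12.6%, Flow A 25/111 = 22.5% → Flow A
Email: the one-page checkout 17/38 = 44.7%, Flow A 19/31 = 61.3% → Flow A
Direct: the one-page checkout 5/6 = 83.3%, Flow A 12/13 = 92.3% → Flow A
Overall: the one-page checkout 36/155 = 23.2%, Flow A 56/155 = 36.1% → Flow A
Flow A wins overall and in every traffic group — no reversal.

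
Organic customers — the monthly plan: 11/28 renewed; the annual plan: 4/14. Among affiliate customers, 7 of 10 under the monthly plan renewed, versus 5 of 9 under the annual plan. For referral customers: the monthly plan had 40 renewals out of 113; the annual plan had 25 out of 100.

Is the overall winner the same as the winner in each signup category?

Yes

Organic: the monthly plan 11/28 = 39.3%, the annual plan 4/14 = 28.6% → the monthly plan
Affiliate: the monthly plan 7/10 = 70.0%, the annual plan 5/9 = 55.6% → the monthly plan
Referral: the monthly plan 40/113 = 35.4%, the annual plan 25/100 = 25.0% → the monthly plan
Overall: the monthly plan 58/151 = 38.4%, the annual plan 34/123 = 27.6% → the monthly plan
The monthly plan wins overall and in every signup group — no reversal.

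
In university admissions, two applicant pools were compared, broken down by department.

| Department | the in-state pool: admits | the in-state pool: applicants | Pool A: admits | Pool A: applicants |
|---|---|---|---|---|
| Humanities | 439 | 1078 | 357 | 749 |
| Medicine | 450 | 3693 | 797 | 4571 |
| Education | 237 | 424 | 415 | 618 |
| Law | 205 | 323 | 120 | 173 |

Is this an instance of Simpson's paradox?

Humanities: the in-state pool 439/1078 = 40.7%, Pool A 357/749 = 47.7% → Pool A
Medicine: the in-state pool 450/3693 = 12.2%, Pool A 797/4571 = 17.4% → Pool A
Education: the in-state pool 237/424 = 55.9%, Pool A 415/618 = 67.2% → Pool A
Law: the in-state pool 205/323 = 63.5%, Pool A 120/173 = 69.4% → Pool A
Overall: the in-state pool 1331/5518 = 24.1%, Pool A 1689/6111 = 27.6% → Pool A
Pool A wins overall and in every department group — no reversal.

No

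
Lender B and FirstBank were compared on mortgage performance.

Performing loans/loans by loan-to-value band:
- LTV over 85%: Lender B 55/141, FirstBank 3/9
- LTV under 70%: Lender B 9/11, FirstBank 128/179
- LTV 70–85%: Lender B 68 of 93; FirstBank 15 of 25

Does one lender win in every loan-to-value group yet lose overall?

Yes

LTV over 85%: Lender B 55/141 = 39.0%, FirstBank 3/9 = 33.3% → Lender B
LTV under 70%: Lender B 9/11 = 81.8%, FirstBank 128/179 = 71.5% → Lender B
LTV 70–85%: Lender B 68/93 = 73.1%, FirstBank 15/25 = 60.0% → Lender B
Overall: Lender B 132/245 = 53.9%, FirstBank 146/213 = 68.5% → FirstBank
Lender B wins each loan-to-value group but FirstBank wins overall — the comparison reverses. Lender B's loans skew toward LTV over 85%, which has a lower base rate.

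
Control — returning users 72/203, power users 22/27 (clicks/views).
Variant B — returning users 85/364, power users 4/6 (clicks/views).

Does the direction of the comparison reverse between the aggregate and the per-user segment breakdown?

No

Returning users: Control 72/203 = 35.5%, Variant B 85/364 = 23.4% → Control
Power users: Control 22/27 = 81.5%, Variant B 4/6 = 66.7% → Control
Overall: Control 94/230 = 40.9%, Variant B 89/370 = 24.1% → Control
Control wins overall and in every user group — no reversal.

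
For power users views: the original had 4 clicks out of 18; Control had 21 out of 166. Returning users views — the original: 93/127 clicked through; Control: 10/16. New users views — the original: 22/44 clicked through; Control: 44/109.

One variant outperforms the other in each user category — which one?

Power users: the original 4/18 = 22.2%, Control 21/166 = 12.7% → the original
Returning users: the original 93/127 = 73.2%, Control 10/16 = 62.5% → the original
New users: the original 22/44 = 50.0%, Control 44/109 = 40.4% → the original
The original has the higher rate in all 3 groups.

the original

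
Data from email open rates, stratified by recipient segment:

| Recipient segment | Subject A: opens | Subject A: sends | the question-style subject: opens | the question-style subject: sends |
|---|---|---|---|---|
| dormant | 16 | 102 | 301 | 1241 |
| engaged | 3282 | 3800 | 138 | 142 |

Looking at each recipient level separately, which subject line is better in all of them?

the question-style subject

Dormant: Subject A 16/102 = 15.7%, the question-style subject 301/1241 = 24.3% → the question-style subject
Engaged: Subject A 3282/3800 = 86.4%, the question-style subject 138/142 = 97.2% → the question-style subject
The question-style subject has the higher rate in both groups.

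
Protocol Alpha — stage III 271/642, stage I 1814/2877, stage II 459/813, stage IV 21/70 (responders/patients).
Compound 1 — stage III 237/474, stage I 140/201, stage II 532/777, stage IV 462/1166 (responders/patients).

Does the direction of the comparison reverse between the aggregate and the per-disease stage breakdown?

Stage III: Protocol Alpha 271/642 = 42.2%, Compound 1 237/474 = 50.0% → Compound 1
Stage I: Protocol Alpha 1814/2877 = 63.1%, Compound 1 140/201 = 69.7% → Compound 1
Stage II: Protocol Alpha 459/813 = 56.5%, Compound 1 532/777 = 68.5% → Compound 1
Stage IV: Protocol Alpha 21/70 = 30.0%, Compound 1 462/1166 = 39.6% → Compound 1
Overall: Protocol Alpha 2565/4402 = 58.3%, Compound 1 1371/2618 = 52.4% → Protocol Alpha
Compound 1 wins each disease group but Protocol Alpha wins overall — the comparison reverses. Compound 1's patients skew toward stage IV, which has a lower base rate.

Yes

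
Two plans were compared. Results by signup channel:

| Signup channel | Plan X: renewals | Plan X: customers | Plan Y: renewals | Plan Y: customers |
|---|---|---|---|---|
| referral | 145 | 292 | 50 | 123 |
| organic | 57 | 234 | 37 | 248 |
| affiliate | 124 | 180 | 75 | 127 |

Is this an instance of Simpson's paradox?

Referral: Plan X 145/292 = 49.7%, Plan Y 50/123 = 40.7% → Plan X
Organic: Plan X 57/234 = 24.4%, Plan Y 37/248 = 14.9% → Plan X
Affiliate: Plan X 124/180 = 68.9%, Plan Y 75/127 = 59.1% → Plan X
Overall: Plan X 326/706 = 46.2%, Plan Y 162/498 = 32.5% → Plan X
Plan X wins overall and in every signup group — no reversal.

No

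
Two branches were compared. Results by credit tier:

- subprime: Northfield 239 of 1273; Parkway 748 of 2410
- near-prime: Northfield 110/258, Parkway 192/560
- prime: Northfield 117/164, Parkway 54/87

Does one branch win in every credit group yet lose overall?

No

Subprime: Northfield 239/1273 = 18.8%, Parkway 748/2410 = 31.0% → Parkway
Near-prime: Northfield 110/258 = 42.6%, Parkway 192/560 = 34.3% → Northfield
Prime: Northfield 117/164 = 71.3%, Parkway 54/87 = 62.1% → Northfield
Overall: Northfield 466/1695 = 27.5%, Parkway 994/3057 = 32.5% → Parkway
Neither sweeps: Northfield wins 2 of 3 groups, Parkway wins 1. Parkway wins overall but not every group — no Simpson reversal.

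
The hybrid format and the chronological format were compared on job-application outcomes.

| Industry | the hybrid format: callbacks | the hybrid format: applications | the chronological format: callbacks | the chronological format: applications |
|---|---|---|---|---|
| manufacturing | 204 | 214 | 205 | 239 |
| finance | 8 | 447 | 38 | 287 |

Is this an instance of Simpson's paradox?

No

Manufacturing: the hybrid format 204/214 = 95.3%, the chronological format 205/239 = 85.8% → the hybrid format
Finance: the hybrid format 8/447 = 1.8%, the chronological format 38/287 = 13.2% → the chronological format
Overall: the hybrid format 212/661 = 32.1%, the chronological format 243/526 = 46.2% → the chronological format
Neither sweeps: the hybrid format wins 1 of 2 groups, the chronological format wins 1. The chronological format wins overall but not every group — no Simpson reversal.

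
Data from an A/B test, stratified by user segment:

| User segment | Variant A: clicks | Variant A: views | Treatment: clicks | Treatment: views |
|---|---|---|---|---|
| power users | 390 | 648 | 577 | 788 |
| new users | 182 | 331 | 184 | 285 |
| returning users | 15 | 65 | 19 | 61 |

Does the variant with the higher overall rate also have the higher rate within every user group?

Power users: Variant A 390/648 = 60.2%, Treatment 577/788 = 73.2% → Treatment
New users: Variant A 182/331 = 55.0%, Treatment 184/285 = 64.6% → Treatment
Returning users: Variant A 15/65 = 23.1%, Treatment 19/61 = 31.1% → Treatment
Overall: Variant A 587/1044 = 56.2%, Treatment 780/1134 = 68.8% → Treatment
Treatment wins overall and in every user group — no reversal.

Yes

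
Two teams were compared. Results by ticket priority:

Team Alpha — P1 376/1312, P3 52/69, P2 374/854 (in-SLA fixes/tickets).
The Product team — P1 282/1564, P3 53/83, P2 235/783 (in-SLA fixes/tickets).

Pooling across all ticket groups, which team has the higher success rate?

Team Alpha

P1: Team Alpha 376/1312 = 28.7%, the Product team 282/1564 = 18.0% → Team Alpha
P3: Team Alpha 52/69 = 75.4%, the Product team 53/83 = 63.9% → Team Alpha
P2: Team Alpha 374/854 = 43.8%, the Product team 235/783 = 30.0% → Team Alpha
Overall: Team Alpha 802/2235 = 35.9%, the Product team 570/2430 = 23.5% → Team Alpha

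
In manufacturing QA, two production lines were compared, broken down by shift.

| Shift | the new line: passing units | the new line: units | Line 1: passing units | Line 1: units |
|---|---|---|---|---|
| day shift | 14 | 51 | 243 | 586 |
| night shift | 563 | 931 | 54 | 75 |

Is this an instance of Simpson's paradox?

Day shift: the new line 14/51 = 27.5%, Line 1 243/586 = 41.5% → Line 1
Night shift: the new line 563/931 = 60.5%, Line 1 54/75 = 72.0% → Line 1
Overall: the new line 577/982 = 58.8%, Line 1 297/661 = 44.9% → the new line
Line 1 wins each shift group but the new line wins overall — the comparison reverses. Line 1's units skew toward day shift, which has a lower base rate.

Yes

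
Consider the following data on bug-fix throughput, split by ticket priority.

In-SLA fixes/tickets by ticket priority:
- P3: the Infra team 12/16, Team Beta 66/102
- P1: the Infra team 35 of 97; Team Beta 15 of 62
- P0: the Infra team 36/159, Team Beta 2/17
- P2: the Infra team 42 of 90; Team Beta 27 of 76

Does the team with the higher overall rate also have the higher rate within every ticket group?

P3: the Infra team 12/16 = 75.0%, Team Beta 66/102 = 64.7% → the Infra team
P1: the Infra team 35/97 = 36.1%, Team Beta 15/62 = 24.2% → the Infra team
P0: the Infra team 36/159 = 22.6%, Team Beta 2/17 = 11.8% → the Infra team
P2: the Infra team 42/90 = 46.7%, Team Beta 27/76 = 35.5% → the Infra team
Overall: the Infra team 125/362 = 34.5%, Team Beta 110/257 = 42.8% → Team Beta
The Infra team wins each ticket group but Team Beta wins overall — the comparison reverses. The Infra team's tickets skew toward P0, which has a lower base rate.

No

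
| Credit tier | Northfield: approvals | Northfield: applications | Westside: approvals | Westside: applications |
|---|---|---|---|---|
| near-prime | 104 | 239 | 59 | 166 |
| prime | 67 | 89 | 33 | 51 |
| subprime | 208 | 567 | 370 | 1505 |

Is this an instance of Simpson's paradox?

No

Near-prime: Northfield 104/239 = 43.5%, Westside 59/166 = 35.5% → Northfield
Prime: Northfield 67/89 = 75.3%, Westside 33/51 = 64.7% → Northfield
Subprime: Northfield 208/567 = 36.7%, Westside 370/1505 = 24.6% → Northfield
Overall: Northfield 379/895 = 42.3%, Westside 462/1722 = 26.8% → Northfield
Northfield wins overall and in every credit group — no reversal.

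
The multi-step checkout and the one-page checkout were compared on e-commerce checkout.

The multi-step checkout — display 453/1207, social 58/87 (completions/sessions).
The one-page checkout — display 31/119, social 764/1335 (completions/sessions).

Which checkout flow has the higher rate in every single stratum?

the multi-step checkout

Display: the multi-step checkout 453/1207 = 37.5%, the one-page checkout 31/119 = 26.1% → the multi-step checkout
Social: the multi-step checkout 58/87 = 66.7%, the one-page checkout 764/1335 = 57.2% → the multi-step checkout
The multi-step checkout has the higher rate in both groups.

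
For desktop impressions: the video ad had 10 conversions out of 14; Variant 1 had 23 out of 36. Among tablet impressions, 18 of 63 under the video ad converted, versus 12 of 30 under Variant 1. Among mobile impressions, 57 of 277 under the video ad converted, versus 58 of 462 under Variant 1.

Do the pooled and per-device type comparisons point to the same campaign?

Desktop: the video ad 10/14 = 71.4%, Variant 1 23/36 = 63.9% → the video ad
Tablet: the video ad 18/63 = 28.6%, Variant 1 12/30 = 40.0% → Variant 1
Mobile: the video ad 57/277 = 20.6%, Variant 1 58/462 = 12.6% → the video ad
Overall: the video ad 85/354 = 24.0%, Variant 1 93/528 = 17.6% → the video ad
Neither sweeps: the video ad wins 2 of 3 groups, Variant 1 wins 1. The video ad wins overall but not every group — no Simpson reversal.

No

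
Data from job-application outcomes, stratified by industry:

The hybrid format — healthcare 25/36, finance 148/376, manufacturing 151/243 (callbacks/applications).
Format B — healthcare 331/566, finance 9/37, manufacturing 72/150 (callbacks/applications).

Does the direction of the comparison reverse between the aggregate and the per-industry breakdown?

Yes

Healthcare: the hybrid format 25/36 = 69.4%, Format B 331/566 = 58.5% → the hybrid format
Finance: the hybrid format 148/376 = 39.4%, Format B 9/37 = 24.3% → the hybrid format
Manufacturing: the hybrid format 151/243 = 62.1%, Format B 72/150 = 48.0% → the hybrid format
Overall: the hybrid format 324/655 = 49.5%, Format B 412/753 = 54.7% → Format B
The hybrid format wins each industry group but Format B wins overall — the comparison reverses. The hybrid format's applications skew toward finance, which has a lower base rate.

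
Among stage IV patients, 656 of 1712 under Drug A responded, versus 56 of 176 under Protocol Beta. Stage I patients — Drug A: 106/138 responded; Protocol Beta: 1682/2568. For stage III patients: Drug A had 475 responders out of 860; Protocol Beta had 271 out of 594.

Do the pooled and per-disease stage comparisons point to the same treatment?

No

Stage IV: Drug A 656/1712 = 38.3%, Protocol Beta 56/176 = 31.8% → Drug A
Stage I: Drug A 106/138 = 76.8%, Protocol Beta 1682/2568 = 65.5% → Drug A
Stage III: Drug A 475/860 = 55.2%, Protocol Beta 271/594 = 45.6% → Drug A
Overall: Drug A 1237/2710 = 45.6%, Protocol Beta 2009/3338 = 60.2% → Protocol Beta
Drug A wins each disease group but Protocol Beta wins overall — the comparison reverses. Drug A's patients skew toward stage IV, which has a lower base rate.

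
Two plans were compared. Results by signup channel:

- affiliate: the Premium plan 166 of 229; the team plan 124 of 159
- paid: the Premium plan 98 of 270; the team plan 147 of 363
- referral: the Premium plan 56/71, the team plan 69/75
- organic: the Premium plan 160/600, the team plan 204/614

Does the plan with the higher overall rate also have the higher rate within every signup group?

Yes

Affiliate: the Premium plan 166/229 = 72.5%, the team plan 124/159 = 78.0% → the team plan
Paid: the Premium plan 98/270 = 36.3%, the team plan 147/363 = 40.5% → the team plan
Referral: the Premium plan 56/71 = 78.9%, the team plan 69/75 = 92.0% → the team plan
Organic: the Premium plan 160/600 = 26.7%, the team plan 204/614 = 33.2% → the team plan
Overall: the Premium plan 480/1170 = 41.0%, the team plan 544/1211 = 44.9% → the team plan
The team plan wins overall and in every signup group — no reversal.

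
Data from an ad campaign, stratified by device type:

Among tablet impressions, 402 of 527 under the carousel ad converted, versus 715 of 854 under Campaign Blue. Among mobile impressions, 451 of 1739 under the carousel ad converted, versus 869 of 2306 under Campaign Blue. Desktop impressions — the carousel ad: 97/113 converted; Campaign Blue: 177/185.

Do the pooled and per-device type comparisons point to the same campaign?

Tablet: the carousel ad 402/527 = 76.3%, Campaign Blue 715/854 = 83.7% → Campaign Blue
Mobile: the carousel ad 451/1739 = 25.9%, Campaign Blue 869/2306 = 37.7% → Campaign Blue
Desktop: the carousel ad 97/113 = 85.8%, Campaign Blue 177/185 = 95.7% → Campaign Blue
Overall: the carousel ad 950/2379 = 39.9%, Campaign Blue 1761/3345 = 52.6% → Campaign Blue
Campaign Blue wins overall and in every device group — no reversal.

Yes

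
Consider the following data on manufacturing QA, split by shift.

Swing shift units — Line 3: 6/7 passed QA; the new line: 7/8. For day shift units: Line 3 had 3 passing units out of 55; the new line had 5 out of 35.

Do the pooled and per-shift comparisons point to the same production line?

Yes

Swing shift: Line 3 6/7 = 85.7%, the new line 7/8 = 87.5% → the new line
Day shift: Line 3 3/55 = 5.5%, the new line 5/35 = 14.3% → the new line
Overall: Line 3 9/62 = 14.5%, the new line 12/43 = 27.9% → the new line
The new line wins overall and in every shift group — no reversal.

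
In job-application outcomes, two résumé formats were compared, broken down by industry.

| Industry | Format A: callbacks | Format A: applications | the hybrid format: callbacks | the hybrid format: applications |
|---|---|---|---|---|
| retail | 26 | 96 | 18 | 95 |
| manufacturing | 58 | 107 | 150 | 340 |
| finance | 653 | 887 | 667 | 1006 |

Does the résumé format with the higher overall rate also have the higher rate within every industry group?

Retail: Format A 26/96 = 27.1%, the hybrid format 18/95 = 18.9% → Format A
Manufacturing: Format A 58/107 = 54.2%, the hybrid format 150/340 = 44.1% → Format A
Finance: Format A 653/887 = 73.6%, the hybrid format 667/1006 = 66.3% → Format A
Overall: Format A 737/1090 = 67.6%, the hybrid format 835/1441 = 57.9% → Format A
Format A wins overall and in every industry group — no reversal.

Yes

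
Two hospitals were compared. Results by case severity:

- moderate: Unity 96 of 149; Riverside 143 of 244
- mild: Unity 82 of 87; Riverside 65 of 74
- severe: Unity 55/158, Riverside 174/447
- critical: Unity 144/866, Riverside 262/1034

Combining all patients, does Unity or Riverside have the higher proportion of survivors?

Riverside

Moderate: Unity 96/149 = 64.4%, Riverside 143/244 = 58.6% → Unity
Mild: Unity 82/87 = 94.3%, Riverside 65/74 = 87.8% → Unity
Severe: Unity 55/158 = 34.8%, Riverside 174/447 = 38.9% → Riverside
Critical: Unity 144/866 = 16.6%, Riverside 262/1034 = 25.3% → Riverside
Overall: Unity 377/1260 = 29.9%, Riverside 644/1799 = 35.8% → Riverside
(Neither sweeps every case group, but Riverside has the higher pooled rate.)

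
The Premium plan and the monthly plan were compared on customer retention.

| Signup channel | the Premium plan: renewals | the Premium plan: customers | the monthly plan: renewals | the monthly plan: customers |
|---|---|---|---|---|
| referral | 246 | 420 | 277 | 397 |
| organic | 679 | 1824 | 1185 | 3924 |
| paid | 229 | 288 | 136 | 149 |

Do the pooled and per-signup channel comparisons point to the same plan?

No

Referral: the Premium plan 246/420 = 58.6%, the monthly plan 277/397 = 69.8% → the monthly plan
Organic: the Premium plan 679/1824 = 37.2%, the monthly plan 1185/3924 = 30.2% → the Premium plan
Paid: the Premium plan 229/288 = 79.5%, the monthly plan 136/149 = 91.3% → the monthly plan
Overall: the Premium plan 1154/2532 = 45.6%, the monthly plan 1598/4470 = 35.7% → the Premium plan
Neither sweeps: the Premium plan wins 1 of 3 groups, the monthly plan wins 2. The Premium plan wins overall but not every group — no Simpson reversal.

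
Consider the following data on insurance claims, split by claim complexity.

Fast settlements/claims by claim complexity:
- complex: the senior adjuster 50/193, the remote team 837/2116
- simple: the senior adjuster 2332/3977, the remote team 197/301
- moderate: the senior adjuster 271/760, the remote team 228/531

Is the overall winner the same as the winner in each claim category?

No

Complex: the senior adjuster 50/193 = 25.9%, the remote team 837/2116 = 39.6% → the remote team
Simple: the senior adjuster 2332/3977 = 58.6%, the remote team 197/301 = 65.4% → the remote team
Moderate: the senior adjuster 271/760 = 35.7%, the remote team 228/531 = 42.9% → the remote team
Overall: the senior adjuster 2653/4930 = 53.8%, the remote team 1262/2948 = 42.8% → the senior adjuster
The remote team wins each claim group but the senior adjuster wins overall — the comparison reverses. The remote team's claims skew toward complex, which has a lower base rate.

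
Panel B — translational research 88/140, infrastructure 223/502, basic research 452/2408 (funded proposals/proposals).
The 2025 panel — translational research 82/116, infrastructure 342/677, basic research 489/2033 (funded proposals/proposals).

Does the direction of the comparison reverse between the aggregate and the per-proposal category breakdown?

Translational research: Panel B 88/140 = 62.9%, the 2025 panel 82/116 = 70.7% → the 2025 panel
Infrastructure: Panel B 223/502 = 44.4%, the 2025 panel 342/677 = 50.5% → the 2025 panel
Basic research: Panel B 452/2408 = 18.8%, the 2025 panel 489/2033 = 24.1% → the 2025 panel
Overall: Panel B 763/3050 = 25.0%, the 2025 panel 913/2826 = 32.3% → the 2025 panel
The 2025 panel wins overall and in every proposal group — no reversal.

No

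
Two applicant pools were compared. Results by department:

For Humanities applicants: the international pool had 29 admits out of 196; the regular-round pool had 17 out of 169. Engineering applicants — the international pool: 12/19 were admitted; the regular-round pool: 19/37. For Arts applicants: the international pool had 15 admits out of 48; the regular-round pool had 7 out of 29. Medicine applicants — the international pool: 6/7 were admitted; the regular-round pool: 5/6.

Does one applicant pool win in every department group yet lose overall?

Humanities: the international pool 29/196 = 14.8%, the regular-round pool 17/169 = 10.1% → the international pool
Engineering: the international pool 12/19 = 63.2%, the regular-round pool 19/37 = 51.4% → the international pool
Arts: the international pool 15/48 = 31.2%, the regular-round pool 7/29 = 24.1% → the international pool
Medicine: the international pool 6/7 = 85.7%, the regular-round pool 5/6 = 83.3% → the international pool
Overall: the international pool 62/270 = 23.0%, the regular-round pool 48/241 = 19.9% → the international pool
The international pool wins overall and in every department group — no reversal.

No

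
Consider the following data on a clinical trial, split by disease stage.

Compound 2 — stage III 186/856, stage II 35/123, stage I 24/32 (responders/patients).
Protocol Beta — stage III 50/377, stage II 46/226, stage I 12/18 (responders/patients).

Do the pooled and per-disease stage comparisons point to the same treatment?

Stage III: Compound 2 186/856 = 21.7%, Protocol Beta 50/377 = 13.3% → Compound 2
Stage II: Compound 2 35/123 = 28.5%, Protocol Beta 46/226 = 20.4% → Compound 2
Stage I: Compound 2 24/32 = 75.0%, Protocol Beta 12/18 = 66.7% → Compound 2
Overall: Compound 2 245/1011 = 24.2%, Protocol Beta 108/621 = 17.4% → Compound 2
Compound 2 wins overall and in every disease group — no reversal.

Yes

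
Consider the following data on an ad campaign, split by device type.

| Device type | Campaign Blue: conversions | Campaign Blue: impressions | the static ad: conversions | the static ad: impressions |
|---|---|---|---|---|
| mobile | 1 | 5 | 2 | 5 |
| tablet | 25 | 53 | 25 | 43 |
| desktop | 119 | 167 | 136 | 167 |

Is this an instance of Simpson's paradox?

No

Mobile: Campaign Blue 1/5 = 20.0%, the static ad 2/5 = 40.0% → the static ad
Tablet: Campaign Blue 25/53 = 47.2%, the static ad 25/43 = 58.1% → the static ad
Desktop: Campaign Blue 119/167 = 71.3%, the static ad 136/167 = 81.4% → the static ad
Overall: Campaign Blue 145/225 = 64.4%, the static ad 163/215 = 75.8% → the static ad
The static ad wins overall and in every device group — no reversal.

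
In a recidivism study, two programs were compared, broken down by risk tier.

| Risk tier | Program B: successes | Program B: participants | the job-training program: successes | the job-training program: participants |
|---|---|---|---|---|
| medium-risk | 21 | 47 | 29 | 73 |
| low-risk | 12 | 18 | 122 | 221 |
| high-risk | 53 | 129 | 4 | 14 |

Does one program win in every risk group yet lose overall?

Yes

Medium-risk: Program B 21/47 = 44.7%, the job-training program 29/73 = 39.7% → Program B
Low-risk: Program B 12/18 = 66.7%, the job-training program 122/221 = 55.2% → Program B
High-risk: Program B 53/129 = 41.1%, the job-training program 4/14 = 28.6% → Program B
Overall: Program B 86/194 = 44.3%, the job-training program 155/308 = 50.3% → the job-training program
Program B wins each risk group but the job-training program wins overall — the comparison reverses. Program B's participants skew toward high-risk, which has a lower base rate.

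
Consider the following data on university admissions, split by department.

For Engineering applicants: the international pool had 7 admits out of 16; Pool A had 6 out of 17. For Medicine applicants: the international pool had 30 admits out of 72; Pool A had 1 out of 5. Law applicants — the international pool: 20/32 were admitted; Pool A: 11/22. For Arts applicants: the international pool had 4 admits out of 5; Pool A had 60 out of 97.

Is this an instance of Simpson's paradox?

Engineering: the international pool 7/16 = 43.8%, Pool A 6/17 = 35.3% → the international pool
Medicine: the international pool 30/72 = 41.7%, Pool A 1/5 = 20.0% → the international pool
Law: the international pool 20/32 = 62.5%, Pool A 11/22 = 50.0% → the international pool
Arts: the international pool 4/5 = 80.0%, Pool A 60/97 = 61.9% → the international pool
Overall: the international pool 61/125 = 48.8%, Pool A 78/141 = 55.3% → Pool A
The international pool wins each department group but Pool A wins overall — the comparison reverses. The international pool's applicants skew toward Medicine, which has a lower base rate.

Yes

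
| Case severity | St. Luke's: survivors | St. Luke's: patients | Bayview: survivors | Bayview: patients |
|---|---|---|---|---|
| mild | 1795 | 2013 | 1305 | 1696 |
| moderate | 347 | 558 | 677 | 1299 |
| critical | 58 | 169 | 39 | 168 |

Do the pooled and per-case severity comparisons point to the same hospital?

Yes

Mild: St. Luke's 1795/2013 = 89.2%, Bayview 1305/1696 = 76.9% → St. Luke's
Moderate: St. Luke's 347/558 = 62.2%, Bayview 677/1299 = 52.1% → St. Luke's
Critical: St. Luke's 58/169 = 34.3%, Bayview 39/168 = 23.2% → St. Luke's
Overall: St. Luke's 2200/2740 = 80.3%, Bayview 2021/3163 = 63.9% → St. Luke's
St. Luke's wins overall and in every case group — no reversal.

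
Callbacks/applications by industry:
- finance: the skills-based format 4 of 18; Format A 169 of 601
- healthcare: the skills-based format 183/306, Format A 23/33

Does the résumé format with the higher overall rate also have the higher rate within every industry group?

No

Finance: the skills-based format 4/18 = 22.2%, Format A 169/601 = 28.1% → Format A
Healthcare: the skills-based format 183/306 = 59.8%, Format A 23/33 = 69.7% → Format A
Overall: the skills-based format 187/324 = 57.7%, Format A 192/634 = 30.3% → the skills-based format
Format A wins each industry group but the skills-based format wins overall — the comparison reverses. Format A's applications skew toward finance, which has a lower base rate.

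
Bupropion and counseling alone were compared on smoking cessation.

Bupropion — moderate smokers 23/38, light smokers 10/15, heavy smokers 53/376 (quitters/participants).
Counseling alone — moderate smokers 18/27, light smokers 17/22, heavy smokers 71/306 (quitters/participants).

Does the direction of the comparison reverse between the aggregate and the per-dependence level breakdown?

Moderate smokers: bupropion 23/38 = 60.5%, counseling alone 18/27 = 66.7% → counseling alone
Light smokers: bupropion 10/15 = 66.7%, counseling alone 17/22 = 77.3% → counseling alone
Heavy smokers: bupropion 53/376 = 14.1%, counseling alone 71/306 = 23.2% → counseling alone
Overall: bupropion 86/429 = 20.0%, counseling alone 106/355 = 29.9% → counseling alone
Counseling alone wins overall and in every dependence group — no reversal.

No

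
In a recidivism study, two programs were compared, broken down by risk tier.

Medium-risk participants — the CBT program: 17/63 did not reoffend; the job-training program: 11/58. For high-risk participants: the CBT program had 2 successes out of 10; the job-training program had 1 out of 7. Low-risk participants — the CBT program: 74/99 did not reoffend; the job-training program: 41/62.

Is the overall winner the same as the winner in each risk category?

Yes

Medium-risk: the CBT program 17/63 = 27.0%, the job-training program 11/58 = 19.0% → the CBT program
High-risk: the CBT program 2/10 = 20.0%, the job-training program 1/7 = 14.3% → the CBT program
Low-risk: the CBT program 74/99 = 74.7%, the job-training program 41/62 = 66.1% → the CBT program
Overall: the CBT program 93/172 = 54.1%, the job-training program 53/127 = 41.7% → the CBT program
The CBT program wins overall and in every risk group — no reversal.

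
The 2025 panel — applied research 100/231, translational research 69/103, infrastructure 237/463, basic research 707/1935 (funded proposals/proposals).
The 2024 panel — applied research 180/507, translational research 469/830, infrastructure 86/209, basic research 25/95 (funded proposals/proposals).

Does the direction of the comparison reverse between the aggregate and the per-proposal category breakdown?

Applied research: the 2025 panel 100/231 = 43.3%, the 2024 panel 180/507 = 35.5% → the 2025 panel
Translational research: the 2025 panel 69/103 = 67.0%, the 2024 panel 469/830 = 56.5% → the 2025 panel
Infrastructure: the 2025 panel 237/463 = 51.2%, the 2024 panel 86/209 = 41.1% → the 2025 panel
Basic research: the 2025 panel 707/1935 = 36.5%, the 2024 panel 25/95 = 26.3% → the 2025 panel
Overall: the 2025 panel 1113/2732 = 40.7%, the 2024 panel 760/1641 = 46.3% → the 2024 panel
The 2025 panel wins each proposal group but the 2024 panel wins overall — the comparison reverses. The 2025 panel's proposals skew toward basic research, which has a lower base rate.

Yes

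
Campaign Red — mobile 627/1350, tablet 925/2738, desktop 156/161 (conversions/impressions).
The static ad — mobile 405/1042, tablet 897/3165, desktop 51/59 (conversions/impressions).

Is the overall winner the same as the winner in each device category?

Mobile: Campaign Red 627/1350 = 46.4%, the static ad 405/1042 = 38.9% → Campaign Red
Tablet: Campaign Red 925/2738 = 33.8%, the static ad 897/3165 = 28.3% → Campaign Red
Desktop: Campaign Red 156/161 = 96.9%, the static ad 51/59 = 86.4% → Campaign Red
Overall: Campaign Red 1708/4249 = 40.2%, the static ad 1353/4266 = 31.7% → Campaign Red
Campaign Red wins overall and in every device group — no reversal.

Yes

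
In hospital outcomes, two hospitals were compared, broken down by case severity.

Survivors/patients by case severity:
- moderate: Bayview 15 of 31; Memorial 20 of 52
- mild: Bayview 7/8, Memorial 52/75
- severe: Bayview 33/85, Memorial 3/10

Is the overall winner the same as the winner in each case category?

No

Moderate: Bayview 15/31 = 48.4%, Memorial 20/52 = 38.5% → Bayview
Mild: Bayview 7/8 = 87.5%, Memorial 52/75 = 69.3% → Bayview
Severe: Bayview 33/85 = 38.8%, Memorial 3/10 = 30.0% → Bayview
Overall: Bayview 55/124 = 44.4%, Memorial 75/137 = 54.7% → Memorial
Bayview wins each case group but Memorial wins overall — the comparison reverses. Bayview's patients skew toward severe, which has a lower base rate.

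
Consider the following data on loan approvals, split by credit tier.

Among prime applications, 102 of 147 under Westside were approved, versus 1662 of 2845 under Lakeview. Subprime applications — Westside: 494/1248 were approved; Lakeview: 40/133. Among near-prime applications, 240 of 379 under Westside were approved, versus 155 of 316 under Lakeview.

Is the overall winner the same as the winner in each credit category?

Prime: Westside 102/147 = 69.4%, Lakeview 1662/2845 = 58.4% → Westside
Subprime: Westside 494/1248 = 39.6%, Lakeview 40/133 = 30.1% → Westside
Near-prime: Westside 240/379 = 63.3%, Lakeview 155/316 = 49.1% → Westside
Overall: Westside 836/1774 = 47.1%, Lakeview 1857/3294 = 56.4% → Lakeview
Westside wins each credit group but Lakeview wins overall — the comparison reverses. Westside's applications skew toward subprime, which has a lower base rate.

No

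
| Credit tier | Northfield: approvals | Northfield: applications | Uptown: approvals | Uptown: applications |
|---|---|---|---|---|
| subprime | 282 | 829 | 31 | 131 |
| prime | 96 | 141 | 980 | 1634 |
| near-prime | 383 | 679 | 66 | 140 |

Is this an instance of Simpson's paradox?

Subprime: Northfield 282/829 = 34.0%, Uptown 31/131 = 23.7% → Northfield
Prime: Northfield 96/141 = 68.1%, Uptown 980/1634 = 60.0% → Northfield
Near-prime: Northfield 383/679 = 56.4%, Uptown 66/140 = 47.1% → Northfield
Overall: Northfield 761/1649 = 46.1%, Uptown 1077/1905 = 56.5% → Uptown
Northfield wins each credit group but Uptown wins overall — the comparison reverses. Northfield's applications skew toward subprime, which has a lower base rate.

Yes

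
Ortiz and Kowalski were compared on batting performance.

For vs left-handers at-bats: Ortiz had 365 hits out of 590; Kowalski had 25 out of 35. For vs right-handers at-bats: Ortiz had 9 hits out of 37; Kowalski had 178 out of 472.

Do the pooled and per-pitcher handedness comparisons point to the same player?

No

Vs left-handers: Ortiz 365/590 = 61.9%, Kowalski 25/35 = 71.4% → Kowalski
Vs right-handers: Ortiz 9/37 = 24.3%, Kowalski 178/472 = 37.7% → Kowalski
Overall: Ortiz 374/627 = 59.6%, Kowalski 203/507 = 40.0% → Ortiz
Kowalski wins each pitcher group but Ortiz wins overall — the comparison reverses. Kowalski's at-bats skew toward vs right-handers, which has a lower base rate.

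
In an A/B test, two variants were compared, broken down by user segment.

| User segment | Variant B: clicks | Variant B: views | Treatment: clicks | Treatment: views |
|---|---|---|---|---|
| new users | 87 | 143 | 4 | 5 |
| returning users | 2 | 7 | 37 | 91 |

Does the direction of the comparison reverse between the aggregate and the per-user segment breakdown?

New users: Variant B 87/143 = 60.8%, Treatment 4/5 = 80.0% → Treatment
Returning users: Variant B 2/7 = 28.6%, Treatment 37/91 = 40.7% → Treatment
Overall: Variant B 89/150 = 59.3%, Treatment 41/96 = 42.7% → Variant B
Treatment wins each user group but Variant B wins overall — the comparison reverses. Treatment's views skew toward returning users, which has a lower base rate.

Yes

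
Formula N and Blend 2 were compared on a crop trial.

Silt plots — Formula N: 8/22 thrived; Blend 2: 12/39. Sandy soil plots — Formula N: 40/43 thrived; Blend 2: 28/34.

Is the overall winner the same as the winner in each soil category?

Yes

Silt: Formula N 8/22 = 36.4%, Blend 2 12/39 = 30.8% → Formula N
Sandy soil: Formula N 40/43 = 93.0%, Blend 2 28/34 = 82.4% → Formula N
Overall: Formula N 48/65 = 73.8%, Blend 2 40/73 = 54.8% → Formula N
Formula N wins overall and in every soil group — no reversal.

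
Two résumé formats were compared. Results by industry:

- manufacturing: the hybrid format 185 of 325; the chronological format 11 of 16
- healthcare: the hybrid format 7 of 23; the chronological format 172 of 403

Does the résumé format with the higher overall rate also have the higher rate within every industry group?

No

Manufacturing: the hybrid format 185/325 = 56.9%, the chronological format 11/16 = 68.8% → the chronological format
Healthcare: the hybrid format 7/23 = 30.4%, the chronological format 172/403 = 42.7% → the chronological format
Overall: the hybrid format 192/348 = 55.2%, the chronological format 183/419 = 43.7% → the hybrid format
The chronological format wins each industry group but the hybrid format wins overall — the comparison reverses. The chronological format's applications skew toward healthcare, which has a lower base rate.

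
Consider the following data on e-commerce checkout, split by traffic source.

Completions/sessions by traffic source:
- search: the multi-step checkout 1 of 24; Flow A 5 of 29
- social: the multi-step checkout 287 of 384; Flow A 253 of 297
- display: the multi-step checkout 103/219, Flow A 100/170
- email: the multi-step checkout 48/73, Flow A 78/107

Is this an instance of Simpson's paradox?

No

Search: the multi-step checkout 1/24 = 4.2%, Flow A 5/29 = 17.2% → Flow A
Social: the multi-step checkout 287/384 = 74.7%, Flow A 253/297 = 85.2% → Flow A
Display: the multi-step checkout 103/219 = 47.0%, Flow A 100/170 = 58.8% → Flow A
Email: the multi-step checkout 48/73 = 65.8%, Flow A 78/107 = 72.9% → Flow A
Overall: the multi-step checkout 439/700 = 62.7%, Flow A 436/603 = 72.3% → Flow A
Flow A wins overall and in every traffic group — no reversal.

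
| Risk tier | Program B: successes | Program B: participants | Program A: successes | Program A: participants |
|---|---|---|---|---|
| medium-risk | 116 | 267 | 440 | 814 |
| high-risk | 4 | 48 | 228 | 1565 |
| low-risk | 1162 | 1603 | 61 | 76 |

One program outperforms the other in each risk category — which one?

Medium-risk: Program B 116/267 = 43.4%, Program A 440/814 = 54.1% → Program A
High-risk: Program B 4/48 = 8.3%, Program A 228/1565 = 14.6% → Program A
Low-risk: Program B 1162/1603 = 72.5%, Program A 61/76 = 80.3% → Program A
Program A has the higher rate in all 3 groups.

Program A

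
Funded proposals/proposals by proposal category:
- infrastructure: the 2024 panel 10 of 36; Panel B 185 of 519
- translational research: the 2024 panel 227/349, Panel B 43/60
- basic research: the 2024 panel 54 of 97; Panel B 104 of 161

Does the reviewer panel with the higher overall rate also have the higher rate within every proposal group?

Infrastructure: the 2024 panel 10/36 = 27.8%, Panel B 185/519 = 35.6% → Panel B
Translational research: the 2024 panel 227/349 = 65.0%, Panel B 43/60 = 71.7% → Panel B
Basic research: the 2024 panel 54/97 = 55.7%, Panel B 104/161 = 64.6% → Panel B
Overall: the 2024 panel 291/482 = 60.4%, Panel B 332/740 = 44.9% → the 2024 panel
Panel B wins each proposal group but the 2024 panel wins overall — the comparison reverses. Panel B's proposals skew toward infrastructure, which has a lower base rate.

No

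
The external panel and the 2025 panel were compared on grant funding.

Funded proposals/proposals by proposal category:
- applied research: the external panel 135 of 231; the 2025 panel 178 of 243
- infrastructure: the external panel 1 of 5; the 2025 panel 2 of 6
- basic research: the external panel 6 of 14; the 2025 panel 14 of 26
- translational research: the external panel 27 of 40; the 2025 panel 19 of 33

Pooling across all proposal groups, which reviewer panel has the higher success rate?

the 2025 panel

Applied research: the external panel 135/231 = 58.4%, the 2025 panel 178/243 = 73.3% → the 2025 panel
Infrastructure: the external panel 1/5 = 20.0%, the 2025 panel 2/6 = 33.3% → the 2025 panel
Basic research: the external panel 6/14 = 42.9%, the 2025 panel 14/26 = 53.8% → the 2025 panel
Translational research: the external panel 27/40 = 67.5%, the 2025 panel 19/33 = 57.6% → the external panel
Overall: the external panel 169/290 = 58.3%, the 2025 panel 213/308 = 69.2% → the 2025 panel
(Neither sweeps every proposal group, but the 2025 panel has the higher pooled rate.)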